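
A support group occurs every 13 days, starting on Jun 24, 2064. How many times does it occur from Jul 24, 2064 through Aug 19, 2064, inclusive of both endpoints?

Occurrences land 13·i days after Jun 24, 2064 for i = 0, 1, 2, …
Jul 24, 2064 is 30 days after the start; 30 ÷ 13 = 2 remainder 4; since the remainder is 4, round up to i = 3. First occurrence in the window: #4 on Aug 2, 2064 (3×13 = 39 days in).
Aug 19, 2064 is 56 days after the start; 56 ÷ 13 = 4 remainder 4. Last occurrence in the window: #5 on Aug 15, 2064.
Occurrences #4 through #5: 2 in total.

2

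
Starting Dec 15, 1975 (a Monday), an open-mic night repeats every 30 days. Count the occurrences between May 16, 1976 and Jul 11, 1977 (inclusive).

14

Occurrences land 30·i days after Dec 15, 1975 for i = 0, 1, 2, …
May 16, 1976 is 153 days after the start; 153 ÷ 30 = 5 remainder 3; since the remainder is 3, round up to i = 6. First occurrence in the window: #7 on Jun 12, 1976 (6×30 = 180 days in).
Jul 11, 1977 is 574 days after the start; 574 ÷ 30 = 19 remainder 4. Last occurrence in the window: #20 on Jul 7, 1977.
Occurrences #7 through #20: 14 in total.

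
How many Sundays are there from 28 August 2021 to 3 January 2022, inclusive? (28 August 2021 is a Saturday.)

28 August 2021 is a Saturday; the first Sunday on or after it is 29 August 2021 (1 day later).
From 29 August 2021 to 3 January 2022: 2 + 30 + 31 + 30 + 31 + 3 = 127 days (rest of August, September, October, November, December, January).
127 ÷ 7 = 18 full weeks with remainder 1, so 18 more Sundays after the first → 19.

19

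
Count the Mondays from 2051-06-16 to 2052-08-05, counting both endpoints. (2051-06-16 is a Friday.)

60

2051-06-16 is a Friday; the first Monday on or after it is 2051-06-19 (3 days later).
From 2051-06-19 to 2052-08-05: 195 + 218 = 413 days (rest of 2051, to 2052-08-05 in 2052).
413 ÷ 7 = 59 full weeks with remainder 0, so 59 more Mondays after the first → 60.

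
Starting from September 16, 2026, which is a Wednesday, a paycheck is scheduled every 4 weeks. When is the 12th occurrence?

The 12th occurrence is 11 intervals after the first: 11 × 28 = 308 days after September 16, 2026.
September has 30 days — 14 days to the end of September leaves 294.
October has 31 days (263 left).
November has 30 days (233 left).
December has 31 days (202 left).
January has 31 days (171 left).
February has 28 days (143 left).
March has 31 days (112 left).
April has 30 days (82 left).
May has 31 days (51 left).
June has 30 days (21 left).
21 days into July → July 21, 2027.

July 21, 2027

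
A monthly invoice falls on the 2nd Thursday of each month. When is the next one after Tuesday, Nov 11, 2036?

Nov 13, 2036

Nov 2036 starts on a Saturday; its first Thursday is the 6th, so the 2nd Thursday is the 13th — Nov 13, 2036.
Nov 13, 2036 is after Nov 11, 2036, so that is the next one.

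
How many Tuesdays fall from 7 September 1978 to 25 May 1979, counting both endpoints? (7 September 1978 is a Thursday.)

37

7 September 1978 is a Thursday; the first Tuesday on or after it is 12 September 1978 (5 days later).
From 12 September 1978 to 25 May 1979: 18 + 31 + 30 + 31 + 31 + 28 + 31 + 30 + 25 = 255 days (rest of September, October, November, December, January, February, March, April, May).
255 ÷ 7 = 36 full weeks with remainder 3, so 36 more Tuesdays after the first → 37.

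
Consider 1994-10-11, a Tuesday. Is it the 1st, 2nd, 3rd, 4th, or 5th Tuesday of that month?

2nd

Day 11 falls in week ⌈11/7⌉ of the month.
Days 1–7 hold the 1st Tuesday, 8–14 the 2nd, 15–21 the 3rd, 22–28 the 4th, 29–31 the 5th.
11 is in the range for the 2nd.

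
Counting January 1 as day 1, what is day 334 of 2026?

November 30, 2026

January has 31 days (334 − 31 = 303 remain).
February has 28 days (303 − 28 = 275 remain).
March has 31 days (275 − 31 = 244 remain).
April has 30 days (244 − 30 = 214 remain).
May has 31 days (214 − 31 = 183 remain).
June has 30 days (183 − 30 = 153 remain).
July has 31 days (153 − 31 = 122 remain).
August has 31 days (122 − 31 = 91 remain).
September has 30 days (91 − 30 = 61 remain).
October has 31 days (61 − 31 = 30 remain).
30 into November → November 30.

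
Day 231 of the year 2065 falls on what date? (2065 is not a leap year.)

2065-08-19

January has 31 days (231 − 31 = 200 remain).
February has 28 days (200 − 28 = 172 remain).
March has 31 days (172 − 31 = 141 remain).
April has 30 days (141 − 30 = 111 remain).
May has 31 days (111 − 31 = 80 remain).
June has 30 days (80 − 30 = 50 remain).
July has 31 days (50 − 31 = 19 remain).
19 into August → August 19.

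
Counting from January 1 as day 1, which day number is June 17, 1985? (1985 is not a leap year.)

Days in months before June: 31 + 28 + 31 + 30 + 31 = 151.
Plus 17 days into June → day 168.

168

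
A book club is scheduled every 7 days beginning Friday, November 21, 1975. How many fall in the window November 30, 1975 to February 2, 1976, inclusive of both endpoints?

9

Occurrences land 7·i days after November 21, 1975 for i = 0, 1, 2, …
November 30, 1975 is 9 days after the start; 9 ÷ 7 = 1 remainder 2; since the remainder is 2, round up to i = 2. First occurrence in the window: #3 on December 5, 1975 (2×7 = 14 days in).
February 2, 1976 is 73 days after the start; 73 ÷ 7 = 10 remainder 3. Last occurrence in the window: #11 on January 30, 1976.
Occurrences #3 through #11: 9 in total.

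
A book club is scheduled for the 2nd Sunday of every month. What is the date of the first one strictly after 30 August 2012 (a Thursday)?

August 2012 starts on a Wednesday; its first Sunday is the 5th, so the 2nd Sunday is the 12th — 12 August 2012.
That is not after 30 August 2012, so look at September 2012.
September 2012 starts on a Saturday; its first Sunday is the 2nd, so the 2nd Sunday is the 9th — 9 September 2012.

9 September 2012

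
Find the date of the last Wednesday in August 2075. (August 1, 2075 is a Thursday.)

August 2075 begins on a Thursday, so the first Wednesday is August 7 (6 days later).
August 2075 has 31 days. Adding weeks: 7, 14, 21, 28 — the last one ≤ 31 is the 28th.

August 28, 2075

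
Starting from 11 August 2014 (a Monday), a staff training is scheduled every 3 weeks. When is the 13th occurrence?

20 April 2015

The 13th occurrence is 12 intervals after the first: 12 × 21 = 252 days after 11 August 2014.
August has 31 days — 20 days to the end of August leaves 232.
September has 30 days (202 left).
October has 31 days (171 left).
November has 30 days (141 left).
December has 31 days (110 left).
January has 31 days (79 left).
February has 28 days (51 left).
March has 31 days (20 left).
20 days into April → 20 April 2015.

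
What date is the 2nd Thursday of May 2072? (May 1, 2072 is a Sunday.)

May 12, 2072

May 2072 begins on a Sunday, so the first Thursday is May 5 (4 days later).
The 2nd Thursday is 1 weeks later: 5 + 7 = 12.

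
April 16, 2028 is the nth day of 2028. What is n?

107

Days in months before April: 31 + 29 + 31 = 91.
Plus 16 days into April → day 107.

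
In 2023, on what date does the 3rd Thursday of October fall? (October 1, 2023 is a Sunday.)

2023-10-19

October 2023 begins on a Sunday, so the first Thursday is October 5 (4 days later).
The 3rd Thursday is 2 weeks later: 5 + 14 = 19.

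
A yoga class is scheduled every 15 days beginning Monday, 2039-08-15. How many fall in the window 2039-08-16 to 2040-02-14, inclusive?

Occurrences land 15·i days after 2039-08-15 for i = 0, 1, 2, …
2039-08-16 is 1 day after the start; 1 ÷ 15 = 0 remainder 1; since the remainder is 1, round up to i = 1. First occurrence in the window: #2 on 2039-08-30 (1×15 = 15 days in).
2040-02-14 is 183 days after the start; 183 ÷ 15 = 12 remainder 3. Last occurrence in the window: #13 on 2040-02-11.
Occurrences #2 through #13: 12 in total.

12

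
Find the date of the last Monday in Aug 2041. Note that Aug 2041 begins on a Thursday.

Aug 2041 begins on a Thursday, so the first Monday is Aug 5 (4 days later).
Aug 2041 has 31 days. Adding weeks: 5, 12, 19, 26 — the last one ≤ 31 is the 26th.

Aug 26, 2041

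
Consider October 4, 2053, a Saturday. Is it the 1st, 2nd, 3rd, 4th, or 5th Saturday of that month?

1st

Day 4 falls in week ⌈4/7⌉ of the month.
Days 1–7 hold the 1st Saturday, 8–14 the 2nd, 15–21 the 3rd, 22–28 the 4th, 29–31 the 5th.
4 is in the range for the 1st.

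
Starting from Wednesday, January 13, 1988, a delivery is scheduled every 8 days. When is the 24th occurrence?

The 24th occurrence is 23 intervals after the first: 23 × 8 = 184 days after January 13, 1988.
January has 31 days — 18 days to the end of January leaves 166.
February has 29 days (137 left).
March has 31 days (106 left).
April has 30 days (76 left).
May has 31 days (45 left).
June has 30 days (15 left).
15 days into July → July 15, 1988.

July 15, 1988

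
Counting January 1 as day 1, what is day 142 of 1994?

January has 31 days (142 − 31 = 111 remain).
February has 28 days (111 − 28 = 83 remain).
March has 31 days (83 − 31 = 52 remain).
April has 30 days (52 − 30 = 22 remain).
22 into May → May 22.

1994-05-22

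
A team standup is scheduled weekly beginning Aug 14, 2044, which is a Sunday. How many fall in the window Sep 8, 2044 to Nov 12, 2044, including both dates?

9

Occurrences land 7·i days after Aug 14, 2044 for i = 0, 1, 2, …
Sep 8, 2044 is 25 days after the start; 25 ÷ 7 = 3 remainder 4; since the remainder is 4, round up to i = 4. First occurrence in the window: #5 on Sep 11, 2044 (4×7 = 28 days in).
Nov 12, 2044 is 90 days after the start; 90 ÷ 7 = 12 remainder 6. Last occurrence in the window: #13 on Nov 6, 2044.
Occurrences #5 through #13: 9 in total.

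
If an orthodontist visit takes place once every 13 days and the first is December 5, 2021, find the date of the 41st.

The 41st occurrence is 40 intervals after the first: 40 × 13 = 520 days after December 5, 2021.
December has 31 days — 26 days to the end of December leaves 494.
2022 has 365 days (129 left).
January has 31 days (98 left).
February has 28 days (70 left).
March has 31 days (39 left).
April has 30 days (9 left).
9 days into May → May 9, 2023.

May 9, 2023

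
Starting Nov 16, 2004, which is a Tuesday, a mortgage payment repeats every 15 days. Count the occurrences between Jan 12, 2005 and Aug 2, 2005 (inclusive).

14

Occurrences land 15·i days after Nov 16, 2004 for i = 0, 1, 2, …
Jan 12, 2005 is 57 days after the start; 57 ÷ 15 = 3 remainder 12; since the remainder is 12, round up to i = 4. First occurrence in the window: #5 on Jan 15, 2005 (4×15 = 60 days in).
Aug 2, 2005 is 259 days after the start; 259 ÷ 15 = 17 remainder 4. Last occurrence in the window: #18 on Jul 29, 2005.
Occurrences #5 through #18: 14 in total.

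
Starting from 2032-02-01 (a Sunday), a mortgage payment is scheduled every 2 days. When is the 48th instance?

The 48th occurrence is 47 intervals after the first: 47 × 2 = 94 days after 2032-02-01.
February has 29 days — 28 days to the end of February leaves 66.
March has 31 days (35 left).
April has 30 days (5 left).
5 days into May → 2032-05-05.

2032-05-05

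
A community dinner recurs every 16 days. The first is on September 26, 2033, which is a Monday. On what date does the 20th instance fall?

July 27, 2034

The 20th occurrence is 19 intervals after the first: 19 × 16 = 304 days after September 26, 2033.
September has 30 days — 4 days to the end of September leaves 300.
October has 31 days (269 left).
November has 30 days (239 left).
December has 31 days (208 left).
January has 31 days (177 left).
February has 28 days (149 left).
March has 31 days (118 left).
April has 30 days (88 left).
May has 31 days (57 left).
June has 30 days (27 left).
27 days into July → July 27, 2034.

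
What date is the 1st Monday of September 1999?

6 September 1999

September 1999 begins on a Wednesday, so the first Monday is September 6 (5 days later).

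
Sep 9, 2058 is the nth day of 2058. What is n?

Days in months before Sep: 31 + 28 + 31 + 30 + 31 + 30 + 31 + 31 = 243.
Plus 9 days into Sep → day 252.

252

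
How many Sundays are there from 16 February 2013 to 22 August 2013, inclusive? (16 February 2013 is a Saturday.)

16 February 2013 is a Saturday; the first Sunday on or after it is 17 February 2013 (1 day later).
From 17 February 2013 to 22 August 2013: 11 + 31 + 30 + 31 + 30 + 31 + 22 = 186 days (rest of February, March, April, May, June, July, August).
186 ÷ 7 = 26 full weeks with remainder 4, so 26 more Sundays after the first → 27.

27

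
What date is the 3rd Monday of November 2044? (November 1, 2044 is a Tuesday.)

2044-11-21

November 2044 begins on a Tuesday, so the first Monday is November 7 (6 days later).
The 3rd Monday is 2 weeks later: 7 + 14 = 21.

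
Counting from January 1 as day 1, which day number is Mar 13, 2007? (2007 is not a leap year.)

Days in months before Mar: 31 + 28 = 59.
Plus 13 days into Mar → day 72.

72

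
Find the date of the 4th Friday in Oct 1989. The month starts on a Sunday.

Oct 27, 1989

Oct 1989 begins on a Sunday, so the first Friday is Oct 6 (5 days later).
The 4th Friday is 3 weeks later: 6 + 21 = 27.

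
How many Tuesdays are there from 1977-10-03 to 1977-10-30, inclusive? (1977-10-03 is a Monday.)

1977-10-03 is a Monday; the first Tuesday on or after it is 1977-10-04 (1 day later).
From 1977-10-04 to 1977-10-30 is 30 − 4 = 26 days.
26 ÷ 7 = 3 full weeks with remainder 5, so 3 more Tuesdays after the first → 4.

4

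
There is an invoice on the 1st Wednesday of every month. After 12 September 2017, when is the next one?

September 2017 starts on a Friday, so its 1st Wednesday is 6 September 2017 (5 days in).
That is not after 12 September 2017, so look at October 2017.
October 2017 starts on a Sunday, so its 1st Wednesday is 4 October 2017 (3 days in).

4 October 2017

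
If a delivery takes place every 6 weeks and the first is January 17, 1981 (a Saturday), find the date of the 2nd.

February 28, 1981

The 2nd occurrence is 1 interval after the first: 1 × 42 = 42 days after January 17, 1981.
January has 31 days — 14 days to the end of January leaves 28.
28 days into February → February 28, 1981.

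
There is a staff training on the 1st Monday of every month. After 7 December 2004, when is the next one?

December 2004 starts on a Wednesday, so its 1st Monday is 6 December 2004 (5 days in).
That is not after 7 December 2004, so look at January 2005.
January 2005 starts on a Saturday, so its 1st Monday is 3 January 2005 (2 days in).

3 January 2005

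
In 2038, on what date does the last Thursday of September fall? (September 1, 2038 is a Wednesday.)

September 2038 begins on a Wednesday, so the first Thursday is September 2 (1 day later).
September 2038 has 30 days. Adding weeks: 2, 9, 16, 23, 30 — the last one ≤ 30 is the 30th.

September 30, 2038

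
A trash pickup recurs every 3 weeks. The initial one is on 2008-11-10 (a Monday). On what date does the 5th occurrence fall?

The 5th occurrence is 4 intervals after the first: 4 × 21 = 84 days after 2008-11-10.
November has 30 days — 20 days to the end of November leaves 64.
December has 31 days (33 left).
January has 31 days (2 left).
2 days into February → 2009-02-02.

2009-02-02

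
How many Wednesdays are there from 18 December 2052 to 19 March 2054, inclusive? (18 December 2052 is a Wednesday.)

18 December 2052 is a Wednesday; the first Wednesday on or after it is 18 December 2052.
From 18 December 2052 to 19 March 2054: 13 + 365 + 78 = 456 days (rest of 2052, 2053, to 19 March 2054 in 2054).
456 ÷ 7 = 65 full weeks with remainder 1, so 65 more Wednesdays after the first → 66.

66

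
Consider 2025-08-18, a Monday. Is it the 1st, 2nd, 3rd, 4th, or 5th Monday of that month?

Day 18 falls in week ⌈18/7⌉ of the month.
Days 1–7 hold the 1st Monday, 8–14 the 2nd, 15–21 the 3rd, 22–28 the 4th, 29–31 the 5th.
18 is in the range for the 3rd.

3rd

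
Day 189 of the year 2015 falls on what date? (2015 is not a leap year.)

2015-07-08

January has 31 days (189 − 31 = 158 remain).
February has 28 days (158 − 28 = 130 remain).
March has 31 days (130 − 31 = 99 remain).
April has 30 days (99 − 30 = 69 remain).
May has 31 days (69 − 31 = 38 remain).
June has 30 days (38 − 30 = 8 remain).
8 into July → July 8.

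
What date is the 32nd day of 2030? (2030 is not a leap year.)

January has 31 days (32 − 31 = 1 remain).
1 into February → February 1.

February 1, 2030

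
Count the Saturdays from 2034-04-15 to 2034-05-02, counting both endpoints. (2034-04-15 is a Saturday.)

2034-04-15 is a Saturday; the first Saturday on or after it is 2034-04-15.
From 2034-04-15 to 2034-05-02: 15 + 2 = 17 days (rest of April, May).
17 ÷ 7 = 2 full weeks with remainder 3, so 2 more Saturdays after the first → 3.

3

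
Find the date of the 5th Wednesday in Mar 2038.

Mar 31, 2038

The first Wednesday of Mar 2038 is Mar 3.
The 5th Wednesday is 4 weeks later: 3 + 28 = 31.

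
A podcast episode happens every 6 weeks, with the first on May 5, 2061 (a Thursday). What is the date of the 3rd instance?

The 3rd occurrence is 2 intervals after the first: 2 × 42 = 84 days after May 5, 2061.
May has 31 days — 26 days to the end of May leaves 58.
Jun has 30 days (28 left).
28 days into Jul → Jul 28, 2061.

Jul 28, 2061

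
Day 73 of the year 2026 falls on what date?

January has 31 days (73 − 31 = 42 remain).
February has 28 days (42 − 28 = 14 remain).
14 into March → March 14.

2026-03-14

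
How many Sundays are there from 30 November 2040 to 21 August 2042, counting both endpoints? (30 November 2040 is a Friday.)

90

30 November 2040 is a Friday; the first Sunday on or after it is 2 December 2040 (2 days later).
From 2 December 2040 to 21 August 2042: 29 + 365 + 233 = 627 days (rest of 2040, 2041, to 21 August 2042 in 2042).
627 ÷ 7 = 89 full weeks with remainder 4, so 89 more Sundays after the first → 90.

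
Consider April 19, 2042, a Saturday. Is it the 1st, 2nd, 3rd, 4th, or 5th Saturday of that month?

Day 19 falls in week ⌈19/7⌉ of the month.
Days 1–7 hold the 1st Saturday, 8–14 the 2nd, 15–21 the 3rd, 22–28 the 4th, 29–31 the 5th.
19 is in the range for the 3rd.

3rd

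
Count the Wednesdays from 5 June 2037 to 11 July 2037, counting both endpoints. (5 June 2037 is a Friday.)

5 June 2037 is a Friday; the first Wednesday on or after it is 10 June 2037 (5 days later).
From 10 June 2037 to 11 July 2037: 20 + 11 = 31 days (rest of June, July).
31 ÷ 7 = 4 full weeks with remainder 3, so 4 more Wednesdays after the first → 5.

5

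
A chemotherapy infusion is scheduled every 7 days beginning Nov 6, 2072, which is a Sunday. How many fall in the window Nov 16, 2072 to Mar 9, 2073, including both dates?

16

Occurrences land 7·i days after Nov 6, 2072 for i = 0, 1, 2, …
Nov 16, 2072 is 10 days after the start; 10 ÷ 7 = 1 remainder 3; since the remainder is 3, round up to i = 2. First occurrence in the window: #3 on Nov 20, 2072 (2×7 = 14 days in).
Mar 9, 2073 is 123 days after the start; 123 ÷ 7 = 17 remainder 4. Last occurrence in the window: #18 on Mar 5, 2073.
Occurrences #3 through #18: 16 in total.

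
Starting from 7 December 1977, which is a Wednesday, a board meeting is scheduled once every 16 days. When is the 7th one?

13 March 1978

The 7th occurrence is 6 intervals after the first: 6 × 16 = 96 days after 7 December 1977.
December has 31 days — 24 days to the end of December leaves 72.
January has 31 days (41 left).
February has 28 days (13 left).
13 days into March → 13 March 1978.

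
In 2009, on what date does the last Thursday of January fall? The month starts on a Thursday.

29 January 2009

January 2009 begins on a Thursday, so the first Thursday is January 1.
January 2009 has 31 days. Adding weeks: 1, 8, 15, 22, 29 — the last one ≤ 31 is the 29th.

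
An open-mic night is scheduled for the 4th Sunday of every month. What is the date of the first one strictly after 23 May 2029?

May 2029 starts on a Tuesday; its first Sunday is the 6th, so the 4th Sunday is the 27th — 27 May 2029.
27 May 2029 is after 23 May 2029, so that is the next one.

27 May 2029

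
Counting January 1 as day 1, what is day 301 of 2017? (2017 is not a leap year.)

Oct 28, 2017

Jan has 31 days (301 − 31 = 270 remain).
Feb has 28 days (270 − 28 = 242 remain).
Mar has 31 days (242 − 31 = 211 remain).
Apr has 30 days (211 − 30 = 181 remain).
May has 31 days (181 − 31 = 150 remain).
Jun has 30 days (150 − 30 = 120 remain).
Jul has 31 days (120 − 31 = 89 remain).
Aug has 31 days (89 − 31 = 58 remain).
Sep has 30 days (58 − 30 = 28 remain).
28 into Oct → Oct 28.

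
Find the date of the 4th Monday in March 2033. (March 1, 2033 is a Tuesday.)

March 2033 begins on a Tuesday, so the first Monday is March 7 (6 days later).
The 4th Monday is 3 weeks later: 7 + 21 = 28.

March 28, 2033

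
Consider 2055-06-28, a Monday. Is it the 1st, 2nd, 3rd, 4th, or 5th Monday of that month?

Day 28 falls in week ⌈28/7⌉ of the month.
Days 1–7 hold the 1st Monday, 8–14 the 2nd, 15–21 the 3rd, 22–28 the 4th, 29–31 the 5th.
28 is in the range for the 4th.

4th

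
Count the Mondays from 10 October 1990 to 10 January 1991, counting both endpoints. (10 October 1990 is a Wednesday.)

13

10 October 1990 is a Wednesday; the first Monday on or after it is 15 October 1990 (5 days later).
From 15 October 1990 to 10 January 1991: 16 + 30 + 31 + 10 = 87 days (rest of October, November, December, January).
87 ÷ 7 = 12 full weeks with remainder 3, so 12 more Mondays after the first → 13.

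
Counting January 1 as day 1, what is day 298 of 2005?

January has 31 days (298 − 31 = 267 remain).
February has 28 days (267 − 28 = 239 remain).
March has 31 days (239 − 31 = 208 remain).
April has 30 days (208 − 30 = 178 remain).
May has 31 days (178 − 31 = 147 remain).
June has 30 days (147 − 30 = 117 remain).
July has 31 days (117 − 31 = 86 remain).
August has 31 days (86 − 31 = 55 remain).
September has 30 days (55 − 30 = 25 remain).
25 into October → October 25.

25 October 2005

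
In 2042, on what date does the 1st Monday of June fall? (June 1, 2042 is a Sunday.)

June 2, 2042

June 2042 begins on a Sunday, so the first Monday is June 2 (1 day later).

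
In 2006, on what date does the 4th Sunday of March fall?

March 26, 2006

The first Sunday of March 2006 is March 5.
The 4th Sunday is 3 weeks later: 5 + 21 = 26.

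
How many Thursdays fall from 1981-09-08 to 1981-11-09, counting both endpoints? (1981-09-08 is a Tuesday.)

9

1981-09-08 is a Tuesday; the first Thursday on or after it is 1981-09-10 (2 days later).
From 1981-09-10 to 1981-11-09: 20 + 31 + 9 = 60 days (rest of September, October, November).
60 ÷ 7 = 8 full weeks with remainder 4, so 8 more Thursdays after the first → 9.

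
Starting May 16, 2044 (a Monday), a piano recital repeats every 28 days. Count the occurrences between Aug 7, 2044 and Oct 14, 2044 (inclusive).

3

Occurrences land 28·i days after May 16, 2044 for i = 0, 1, 2, …
Aug 7, 2044 is 83 days after the start; 83 ÷ 28 = 2 remainder 27; since the remainder is 27, round up to i = 3. First occurrence in the window: #4 on Aug 8, 2044 (3×28 = 84 days in).
Oct 14, 2044 is 151 days after the start; 151 ÷ 28 = 5 remainder 11. Last occurrence in the window: #6 on Oct 3, 2044.
Occurrences #4 through #6: 3 in total.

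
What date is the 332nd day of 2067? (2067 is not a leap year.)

28 November 2067

January has 31 days (332 − 31 = 301 remain).
February has 28 days (301 − 28 = 273 remain).
March has 31 days (273 − 31 = 242 remain).
April has 30 days (242 − 30 = 212 remain).
May has 31 days (212 − 31 = 181 remain).
June has 30 days (181 − 30 = 151 remain).
July has 31 days (151 − 31 = 120 remain).
August has 31 days (120 − 31 = 89 remain).
September has 30 days (89 − 30 = 59 remain).
October has 31 days (59 − 31 = 28 remain).
28 into November → November 28.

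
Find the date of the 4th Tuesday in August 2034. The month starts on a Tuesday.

2034-08-22

August 2034 begins on a Tuesday, so the first Tuesday is August 1.
The 4th Tuesday is 3 weeks later: 1 + 21 = 22.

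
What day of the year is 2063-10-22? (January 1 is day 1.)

295

Days in months before October: 31 + 28 + 31 + 30 + 31 + 30 + 31 + 31 + 30 = 273.
Plus 22 days into October → day 295.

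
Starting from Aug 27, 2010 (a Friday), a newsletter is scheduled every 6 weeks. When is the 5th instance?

Feb 11, 2011

The 5th occurrence is 4 intervals after the first: 4 × 42 = 168 days after Aug 27, 2010.
Aug has 31 days — 4 days to the end of Aug leaves 164.
Sep has 30 days (134 left).
Oct has 31 days (103 left).
Nov has 30 days (73 left).
Dec has 31 days (42 left).
Jan has 31 days (11 left).
11 days into Feb → Feb 11, 2011.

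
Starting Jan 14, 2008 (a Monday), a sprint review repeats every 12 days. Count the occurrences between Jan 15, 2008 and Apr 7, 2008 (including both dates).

7

Occurrences land 12·i days after Jan 14, 2008 for i = 0, 1, 2, …
Jan 15, 2008 is 1 day after the start; 1 ÷ 12 = 0 remainder 1; since the remainder is 1, round up to i = 1. First occurrence in the window: #2 on Jan 26, 2008 (1×12 = 12 days in).
Apr 7, 2008 is 84 days after the start; 84 ÷ 12 = 7 remainder 0. Last occurrence in the window: #8 on Apr 7, 2008.
Occurrences #2 through #8: 7 in total.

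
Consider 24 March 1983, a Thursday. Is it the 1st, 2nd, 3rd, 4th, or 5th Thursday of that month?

Day 24 falls in week ⌈24/7⌉ of the month.
Days 1–7 hold the 1st Thursday, 8–14 the 2nd, 15–21 the 3rd, 22–28 the 4th, 29–31 the 5th.
24 is in the range for the 4th.

4th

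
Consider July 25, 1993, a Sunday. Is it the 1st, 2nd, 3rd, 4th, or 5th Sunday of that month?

Day 25 falls in week ⌈25/7⌉ of the month.
Days 1–7 hold the 1st Sunday, 8–14 the 2nd, 15–21 the 3rd, 22–28 the 4th, 29–31 the 5th.
25 is in the range for the 4th.

4th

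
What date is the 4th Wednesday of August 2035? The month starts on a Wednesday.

22 August 2035

August 2035 begins on a Wednesday, so the first Wednesday is August 1.
The 4th Wednesday is 3 weeks later: 1 + 21 = 22.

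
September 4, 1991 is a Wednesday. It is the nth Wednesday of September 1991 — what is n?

Day 4 falls in week ⌈4/7⌉ of the month.
Days 1–7 hold the 1st Wednesday, 8–14 the 2nd, 15–21 the 3rd, 22–28 the 4th, 29–31 the 5th.
4 is in the range for the 1st.

1st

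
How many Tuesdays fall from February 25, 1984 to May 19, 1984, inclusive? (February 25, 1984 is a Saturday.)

February 25, 1984 is a Saturday; the first Tuesday on or after it is February 28, 1984 (3 days later).
From February 28, 1984 to May 19, 1984: 1 + 31 + 30 + 19 = 81 days (rest of February, March, April, May).
81 ÷ 7 = 11 full weeks with remainder 4, so 11 more Tuesdays after the first → 12.

12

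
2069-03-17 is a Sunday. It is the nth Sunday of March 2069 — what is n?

3rd

Day 17 falls in week ⌈17/7⌉ of the month.
Days 1–7 hold the 1st Sunday, 8–14 the 2nd, 15–21 the 3rd, 22–28 the 4th, 29–31 the 5th.
17 is in the range for the 3rd.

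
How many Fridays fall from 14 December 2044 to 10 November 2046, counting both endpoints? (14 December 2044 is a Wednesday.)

100

14 December 2044 is a Wednesday; the first Friday on or after it is 16 December 2044 (2 days later).
From 16 December 2044 to 10 November 2046: 15 + 365 + 314 = 694 days (rest of 2044, 2045, to 10 November 2046 in 2046).
694 ÷ 7 = 99 full weeks with remainder 1, so 99 more Fridays after the first → 100.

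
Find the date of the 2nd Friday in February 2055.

The first Friday of February 2055 is February 5.
The 2nd Friday is 1 weeks later: 5 + 7 = 12.

2055-02-12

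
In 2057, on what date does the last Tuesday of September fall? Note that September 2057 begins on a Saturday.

September 2057 begins on a Saturday, so the first Tuesday is September 4 (3 days later).
September 2057 has 30 days. Adding weeks: 4, 11, 18, 25 — the last one ≤ 30 is the 25th.

25 September 2057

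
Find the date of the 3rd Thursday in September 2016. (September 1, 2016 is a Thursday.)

September 2016 begins on a Thursday, so the first Thursday is September 1.
The 3rd Thursday is 2 weeks later: 1 + 14 = 15.

September 15, 2016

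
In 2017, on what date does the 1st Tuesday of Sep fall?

Sep 5, 2017

The first Tuesday of Sep 2017 is Sep 5.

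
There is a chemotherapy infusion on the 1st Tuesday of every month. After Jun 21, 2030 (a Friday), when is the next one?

Jul 2, 2030

Jun 2030 starts on a Saturday, so its 1st Tuesday is Jun 4, 2030 (3 days in).
That is not after Jun 21, 2030, so look at Jul 2030.
Jul 2030 starts on a Monday, so its 1st Tuesday is Jul 2, 2030 (1 day in).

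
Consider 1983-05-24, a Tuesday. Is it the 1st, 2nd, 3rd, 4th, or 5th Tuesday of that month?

Day 24 falls in week ⌈24/7⌉ of the month.
Days 1–7 hold the 1st Tuesday, 8–14 the 2nd, 15–21 the 3rd, 22–28 the 4th, 29–31 the 5th.
24 is in the range for the 4th.

4th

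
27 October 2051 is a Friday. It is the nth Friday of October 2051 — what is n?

4th

Day 27 falls in week ⌈27/7⌉ of the month.
Days 1–7 hold the 1st Friday, 8–14 the 2nd, 15–21 the 3rd, 22–28 the 4th, 29–31 the 5th.
27 is in the range for the 4th.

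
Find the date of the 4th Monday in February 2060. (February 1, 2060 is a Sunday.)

February 2060 begins on a Sunday, so the first Monday is February 2 (1 day later).
The 4th Monday is 3 weeks later: 2 + 21 = 23.

23 February 2060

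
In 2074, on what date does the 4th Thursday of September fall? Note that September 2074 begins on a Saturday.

2074-09-27

September 2074 begins on a Saturday, so the first Thursday is September 6 (5 days later).
The 4th Thursday is 3 weeks later: 6 + 21 = 27.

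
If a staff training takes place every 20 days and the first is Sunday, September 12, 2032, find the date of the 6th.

December 21, 2032

The 6th occurrence is 5 intervals after the first: 5 × 20 = 100 days after September 12, 2032.
September has 30 days — 18 days to the end of September leaves 82.
October has 31 days (51 left).
November has 30 days (21 left).
21 days into December → December 21, 2032.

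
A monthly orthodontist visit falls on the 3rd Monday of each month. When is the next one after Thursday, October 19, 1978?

October 1978 starts on a Sunday; its first Monday is the 2nd, so the 3rd Monday is the 16th — October 16, 1978.
That is not after October 19, 1978, so look at November 1978.
November 1978 starts on a Wednesday; its first Monday is the 6th, so the 3rd Monday is the 20th — November 20, 1978.

November 20, 1978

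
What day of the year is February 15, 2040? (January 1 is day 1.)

46

Days in months before February: 31 = 31.
Plus 15 days into February → day 46.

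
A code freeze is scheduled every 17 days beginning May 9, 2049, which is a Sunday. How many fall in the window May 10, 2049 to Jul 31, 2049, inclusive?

Occurrences land 17·i days after May 9, 2049 for i = 0, 1, 2, …
May 10, 2049 is 1 day after the start; 1 ÷ 17 = 0 remainder 1; since the remainder is 1, round up to i = 1. First occurrence in the window: #2 on May 26, 2049 (1×17 = 17 days in).
Jul 31, 2049 is 83 days after the start; 83 ÷ 17 = 4 remainder 15. Last occurrence in the window: #5 on Jul 16, 2049.
Occurrences #2 through #5: 4 in total.

4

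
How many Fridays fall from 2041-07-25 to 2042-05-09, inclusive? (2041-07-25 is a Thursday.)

2041-07-25 is a Thursday; the first Friday on or after it is 2041-07-26 (1 day later).
From 2041-07-26 to 2042-05-09: 5 + 31 + 30 + 31 + 30 + 31 + 31 + 28 + 31 + 30 + 9 = 287 days (rest of July, August, September, October, November, December, January, February, March, April, May).
287 ÷ 7 = 41 full weeks with remainder 0, so 41 more Fridays after the first → 42.

42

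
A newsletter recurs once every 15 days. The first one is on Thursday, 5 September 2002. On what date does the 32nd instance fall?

The 32nd occurrence is 31 intervals after the first: 31 × 15 = 465 days after 5 September 2002.
September has 30 days — 25 days to the end of September leaves 440.
From end of September to end of 2002 is 92 days (348 left).
January has 31 days (317 left).
February has 28 days (289 left).
March has 31 days (258 left).
April has 30 days (228 left).
May has 31 days (197 left).
June has 30 days (167 left).
July has 31 days (136 left).
August has 31 days (105 left).
September has 30 days (75 left).
October has 31 days (44 left).
November has 30 days (14 left).
14 days into December → 14 December 2003.

14 December 2003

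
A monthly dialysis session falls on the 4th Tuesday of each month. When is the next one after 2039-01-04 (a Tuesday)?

January 2039 starts on a Saturday; its first Tuesday is the 4th, so the 4th Tuesday is the 25th — 2039-01-25.
2039-01-25 is after 2039-01-04, so that is the next one.

2039-01-25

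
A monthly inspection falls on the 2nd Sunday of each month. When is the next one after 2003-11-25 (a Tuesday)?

November 2003 starts on a Saturday; its first Sunday is the 2nd, so the 2nd Sunday is the 9th — 2003-11-09.
That is not after 2003-11-25, so look at December 2003.
December 2003 starts on a Monday; its first Sunday is the 7th, so the 2nd Sunday is the 14th — 2003-12-14.

2003-12-14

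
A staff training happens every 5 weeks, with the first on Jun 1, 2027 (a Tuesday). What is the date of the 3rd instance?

Aug 10, 2027

The 3rd occurrence is 2 intervals after the first: 2 × 35 = 70 days after Jun 1, 2027.
Jun has 30 days — 29 days to the end of Jun leaves 41.
Jul has 31 days (10 left).
10 days into Aug → Aug 10, 2027.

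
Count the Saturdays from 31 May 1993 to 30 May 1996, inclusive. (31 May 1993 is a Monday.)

31 May 1993 is a Monday; the first Saturday on or after it is 5 June 1993 (5 days later).
From 5 June 1993 to 30 May 1996: 209 + 365 + 365 + 151 = 1090 days (rest of 1993, 1994, 1995, to 30 May 1996 in 1996).
1090 ÷ 7 = 155 full weeks with remainder 5, so 155 more Saturdays after the first → 156.

156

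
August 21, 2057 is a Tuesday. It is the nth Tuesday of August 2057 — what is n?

Day 21 falls in week ⌈21/7⌉ of the month.
Days 1–7 hold the 1st Tuesday, 8–14 the 2nd, 15–21 the 3rd, 22–28 the 4th, 29–31 the 5th.
21 is in the range for the 3rd.

3rd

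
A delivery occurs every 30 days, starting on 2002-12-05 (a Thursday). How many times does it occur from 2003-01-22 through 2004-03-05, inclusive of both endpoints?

14

Occurrences land 30·i days after 2002-12-05 for i = 0, 1, 2, …
2003-01-22 is 48 days after the start; 48 ÷ 30 = 1 remainder 18; since the remainder is 18, round up to i = 2. First occurrence in the window: #3 on 2003-02-03 (2×30 = 60 days in).
2004-03-05 is 456 days after the start; 456 ÷ 30 = 15 remainder 6. Last occurrence in the window: #16 on 2004-02-28.
Occurrences #3 through #16: 14 in total.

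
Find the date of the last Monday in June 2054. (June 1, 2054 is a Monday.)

June 2054 begins on a Monday, so the first Monday is June 1.
June 2054 has 30 days. Adding weeks: 1, 8, 15, 22, 29 — the last one ≤ 30 is the 29th.

June 29, 2054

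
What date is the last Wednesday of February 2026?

25 February 2026

The first Wednesday of February 2026 is February 4.
February 2026 has 28 days. Adding weeks: 4, 11, 18, 25 — the last one ≤ 28 is the 25th.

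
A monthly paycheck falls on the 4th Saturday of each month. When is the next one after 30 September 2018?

September 2018 starts on a Saturday; its first Saturday is the 1st, so the 4th Saturday is the 22nd — 22 September 2018.
That is not after 30 September 2018, so look at October 2018.
October 2018 starts on a Monday; its first Saturday is the 6th, so the 4th Saturday is the 27th — 27 October 2018.

27 October 2018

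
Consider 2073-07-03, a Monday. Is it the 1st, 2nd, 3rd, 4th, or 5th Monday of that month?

Day 3 falls in week ⌈3/7⌉ of the month.
Days 1–7 hold the 1st Monday, 8–14 the 2nd, 15–21 the 3rd, 22–28 the 4th, 29–31 the 5th.
3 is in the range for the 1st.

1st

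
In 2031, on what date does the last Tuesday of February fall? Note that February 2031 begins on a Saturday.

February 2031 begins on a Saturday, so the first Tuesday is February 4 (3 days later).
February 2031 has 28 days. Adding weeks: 4, 11, 18, 25 — the last one ≤ 28 is the 25th.

25 February 2031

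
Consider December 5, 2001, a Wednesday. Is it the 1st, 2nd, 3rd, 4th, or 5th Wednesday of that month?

Day 5 falls in week ⌈5/7⌉ of the month.
Days 1–7 hold the 1st Wednesday, 8–14 the 2nd, 15–21 the 3rd, 22–28 the 4th, 29–31 the 5th.
5 is in the range for the 1st.

1st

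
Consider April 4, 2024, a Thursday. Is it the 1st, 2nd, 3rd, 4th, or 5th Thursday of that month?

Day 4 falls in week ⌈4/7⌉ of the month.
Days 1–7 hold the 1st Thursday, 8–14 the 2nd, 15–21 the 3rd, 22–28 the 4th, 29–31 the 5th.
4 is in the range for the 1st.

1st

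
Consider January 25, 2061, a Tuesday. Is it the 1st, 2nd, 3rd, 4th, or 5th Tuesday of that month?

4th

Day 25 falls in week ⌈25/7⌉ of the month.
Days 1–7 hold the 1st Tuesday, 8–14 the 2nd, 15–21 the 3rd, 22–28 the 4th, 29–31 the 5th.
25 is in the range for the 4th.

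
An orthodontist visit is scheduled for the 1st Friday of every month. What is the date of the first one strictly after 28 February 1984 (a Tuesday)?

2 March 1984

February 1984 starts on a Wednesday, so its 1st Friday is 3 February 1984 (2 days in).
That is not after 28 February 1984, so look at March 1984.
March 1984 starts on a Thursday, so its 1st Friday is 2 March 1984 (1 day in).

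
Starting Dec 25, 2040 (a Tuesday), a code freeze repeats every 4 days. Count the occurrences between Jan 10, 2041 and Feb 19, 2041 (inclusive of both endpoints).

Occurrences land 4·i days after Dec 25, 2040 for i = 0, 1, 2, …
Jan 10, 2041 is 16 days after the start; 16 ÷ 4 = 4 remainder 0. First occurrence in the window: #5 on Jan 10, 2041 (4×4 = 16 days in).
Feb 19, 2041 is 56 days after the start; 56 ÷ 4 = 14 remainder 0. Last occurrence in the window: #15 on Feb 19, 2041.
Occurrences #5 through #15: 11 in total.

11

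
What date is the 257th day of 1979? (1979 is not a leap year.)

January has 31 days (257 − 31 = 226 remain).
February has 28 days (226 − 28 = 198 remain).
March has 31 days (198 − 31 = 167 remain).
April has 30 days (167 − 30 = 137 remain).
May has 31 days (137 − 31 = 106 remain).
June has 30 days (106 − 30 = 76 remain).
July has 31 days (76 − 31 = 45 remain).
August has 31 days (45 − 31 = 14 remain).
14 into September → September 14.

1979-09-14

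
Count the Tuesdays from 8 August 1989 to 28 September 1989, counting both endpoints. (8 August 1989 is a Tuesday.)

8 August 1989 is a Tuesday; the first Tuesday on or after it is 8 August 1989.
From 8 August 1989 to 28 September 1989: 23 + 28 = 51 days (rest of August, September).
51 ÷ 7 = 7 full weeks with remainder 2, so 7 more Tuesdays after the first → 8.

8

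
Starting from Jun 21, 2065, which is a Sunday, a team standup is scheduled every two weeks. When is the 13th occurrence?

The 13th occurrence is 12 intervals after the first: 12 × 14 = 168 days after Jun 21, 2065.
Jun has 30 days — 9 days to the end of Jun leaves 159.
Jul has 31 days (128 left).
Aug has 31 days (97 left).
Sep has 30 days (67 left).
Oct has 31 days (36 left).
Nov has 30 days (6 left).
6 days into Dec → Dec 6, 2065.

Dec 6, 2065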